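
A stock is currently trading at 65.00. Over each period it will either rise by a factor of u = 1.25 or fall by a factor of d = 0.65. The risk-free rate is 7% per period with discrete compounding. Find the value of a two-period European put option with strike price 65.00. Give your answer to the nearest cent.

7.42

Risk-neutral probability p = (1 + 0.07 − 0.65)/(1.25 − 0.65) = 0.4200/0.6000 = 0.7000
Terminal stock prices: S_uu = 101.6, S_ud = 52.81, S_dd = 27.46
Terminal payoffs (K − S): max(-36.56, 0) = 0, max(12.19, 0) = 12.19, max(37.54, 0) = 37.54
Node u (S = 81.25): V_u = 1/1.07·[0.7000·0.0000 + 0.3000·12.1875] = 3.4171
Node d (S = 42.25): V_d = 1/1.07·[0.7000·12.1875 + 0.3000·37.5375] = 18.4977
Node 0 (S = 65): V_0 = 1/1.07·[0.7000·3.4171 + 0.3000·18.4977] = 7.4217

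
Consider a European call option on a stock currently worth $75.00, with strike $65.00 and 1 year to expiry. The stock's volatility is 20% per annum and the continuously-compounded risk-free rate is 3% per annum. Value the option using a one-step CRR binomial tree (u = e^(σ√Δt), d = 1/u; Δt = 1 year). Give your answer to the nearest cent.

CRR parameters: u = e^(σ√Δt) = e^(0.2·√1) = 1.2214, d = 1/u = 0.8187
Per-period rate: rΔt = 0.03·1 = 0.03, so R = e^0.03 = 1.0305
Risk-neutral probability p = (e^0.03 − 0.8187)/(1.2214 − 0.8187) = 0.2117/0.4027 = 0.5258
Terminal stock prices: S_u = 91.61, S_d = 61.4
Terminal payoffs (S − K): max(26.61, 0) = 26.61, max(-3.595, 0) = 0
Node 0 (S = 75): V_0 = e^(−0.03)·[0.5258·26.6052 + 0.4742·0.0000] = 13.5755

$13.58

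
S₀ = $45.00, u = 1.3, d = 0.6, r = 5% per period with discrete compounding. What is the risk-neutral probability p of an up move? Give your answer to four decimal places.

p = 0.6429

Risk-neutral probability p = (1 + 0.05 − 0.6)/(1.3 − 0.6) = 0.4500/0.7000 = 0.6429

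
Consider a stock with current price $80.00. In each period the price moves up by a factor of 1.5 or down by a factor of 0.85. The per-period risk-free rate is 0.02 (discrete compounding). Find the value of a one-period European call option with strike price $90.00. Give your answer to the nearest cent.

Risk-neutral probability p = (1 + 0.02 − 0.85)/(1.5 − 0.85) = 0.1700/0.6500 = 0.2615
Terminal stock prices: S_u = 120, S_d = 68
Terminal payoffs (S − K): max(30, 0) = 30, max(-22, 0) = 0
Node 0 (S = 80): V_0 = 1/1.02·[0.2615·30.0000 + 0.7385·0.0000] = 7.6923

$7.69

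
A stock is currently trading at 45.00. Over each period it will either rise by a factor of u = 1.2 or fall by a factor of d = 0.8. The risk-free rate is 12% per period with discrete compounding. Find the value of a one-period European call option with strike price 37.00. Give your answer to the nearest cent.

12.14

Risk-neutral probability p = (1 + 0.12 − 0.8)/(1.2 − 0.8) = 0.3200/0.4000 = 0.8000
Terminal stock prices: S_u = 54, S_d = 36
Terminal payoffs (S − K): max(17, 0) = 17, max(-1, 0) = 0
Node 0 (S = 45): V_0 = 1/1.12·[0.8000·17.0000 + 0.2000·0.0000] = 12.1429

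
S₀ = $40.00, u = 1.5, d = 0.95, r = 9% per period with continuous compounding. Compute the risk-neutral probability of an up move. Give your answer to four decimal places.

p = 0.2621

Risk-neutral probability p = (e^0.09 − 0.95)/(1.5 − 0.95) = 0.1442/0.5500 = 0.2621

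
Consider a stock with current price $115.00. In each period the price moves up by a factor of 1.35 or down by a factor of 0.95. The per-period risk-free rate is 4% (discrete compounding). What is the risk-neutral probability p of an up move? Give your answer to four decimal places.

p = 0.2250

Risk-neutral probability p = (1 + 0.04 − 0.95)/(1.35 − 0.95) = 0.0900/0.4000 = 0.2250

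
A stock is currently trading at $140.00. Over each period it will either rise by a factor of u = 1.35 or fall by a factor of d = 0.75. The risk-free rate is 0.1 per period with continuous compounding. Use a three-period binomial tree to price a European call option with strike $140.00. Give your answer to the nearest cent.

$47.74

Risk-neutral probability p = (e^0.1 − 0.75)/(1.35 − 0.75) = 0.3552/0.6000 = 0.5920
Terminal stock prices: S_uuu = 344.5, S_uud = 191.4, S_udd = 106.3, S_ddd = 59.06
Terminal payoffs (S − K): max(204.5, 0) = 204.5, max(51.36, 0) = 51.36, max(-33.69, 0) = 0, max(-80.94, 0) = 0
Node uu (S = 255.2): V_uu = e^(−0.1)·[0.5920·204.4525 + 0.4080·51.3625] = 128.4728
Node ud (S = 141.8): V_ud = e^(−0.1)·[0.5920·51.3625 + 0.4080·0.0000] = 27.5108
Node dd (S = 78.75): V_dd = e^(−0.1)·[0.5920·0.0000 + 0.4080·0.0000] = 0.0000
Node u (S = 189): V_u = e^(−0.1)·[0.5920·128.4728 + 0.4080·27.5108] = 78.9700
Node d (S = 105): V_d = e^(−0.1)·[0.5920·27.5108 + 0.4080·0.0000] = 14.7353
Node 0 (S = 140): V_0 = e^(−0.1)·[0.5920·78.9700 + 0.4080·14.7353] = 47.7385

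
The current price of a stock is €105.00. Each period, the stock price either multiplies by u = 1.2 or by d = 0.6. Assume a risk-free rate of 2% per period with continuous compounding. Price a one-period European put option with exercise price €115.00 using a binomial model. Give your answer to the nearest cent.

€15.27

Risk-neutral probability p = (e^0.02 − 0.6)/(1.2 − 0.6) = 0.4202/0.6000 = 0.7003
Terminal stock prices: S_u = 126, S_d = 63
Terminal payoffs (K − S): max(-11, 0) = 0, max(52, 0) = 52
Node 0 (S = 105): V_0 = e^(−0.02)·[0.7003·0.0000 + 0.2997·52.0000] = 15.2740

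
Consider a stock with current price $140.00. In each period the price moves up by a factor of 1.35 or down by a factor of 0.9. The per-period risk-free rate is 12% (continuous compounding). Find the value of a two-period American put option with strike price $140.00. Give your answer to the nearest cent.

Risk-neutral probability p = (e^0.12 − 0.9)/(1.35 − 0.9) = 0.2275/0.4500 = 0.5055
Terminal stock prices: S_uu = 255.2, S_ud = 170.1, S_dd = 113.4
Terminal payoffs (K − S): max(-115.2, 0) = 0, max(-30.1, 0) = 0, max(26.6, 0) = 26.6
Node u (S = 189): continuation = e^(−0.12)·[0.5055·0.0000 + 0.4945·0.0000] = 0.0000; exercise value = 0.0000 ≤ continuation, so V_u = 0.0000
Node d (S = 126): continuation = e^(−0.12)·[0.5055·0.0000 + 0.4945·26.6000] = 11.6651; exercise value = 14.0000 > continuation, so V_d = 14.0000 (exercise)
Node 0 (S = 140): continuation = e^(−0.12)·[0.5055·0.0000 + 0.4945·14.0000] = 6.1395; exercise value = 0.0000 ≤ continuation, so V_0 = 6.1395

$6.14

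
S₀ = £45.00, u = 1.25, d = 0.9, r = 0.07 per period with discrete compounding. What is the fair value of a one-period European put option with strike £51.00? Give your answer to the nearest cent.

Risk-neutral probability p = (1 + 0.07 − 0.9)/(1.25 − 0.9) = 0.1700/0.3500 = 0.4857
Terminal stock prices: S_u = 56.25, S_d = 40.5
Terminal payoffs (K − S): max(-5.25, 0) = 0, max(10.5, 0) = 10.5
Node 0 (S = 45): V_0 = 1/1.07·[0.4857·0.0000 + 0.5143·10.5000] = 5.0467

£5.05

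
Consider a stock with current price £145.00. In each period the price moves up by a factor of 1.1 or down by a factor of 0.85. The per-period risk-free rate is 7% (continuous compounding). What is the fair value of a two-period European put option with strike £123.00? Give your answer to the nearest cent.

£0.19

Risk-neutral probability p = (e^0.07 − 0.85)/(1.1 − 0.85) = 0.2225/0.2500 = 0.8900
Terminal stock prices: S_uu = 175.5, S_ud = 135.6, S_dd = 104.8
Terminal payoffs (K − S): max(-52.45, 0) = 0, max(-12.57, 0) = 0, max(18.24, 0) = 18.24
Node u (S = 159.5): V_u = e^(−0.07)·[0.8900·0.0000 + 0.1100·0.0000] = 0.0000
Node d (S = 123.2): V_d = e^(−0.07)·[0.8900·0.0000 + 0.1100·18.2375] = 1.8699
Node 0 (S = 145): V_0 = e^(−0.07)·[0.8900·0.0000 + 0.1100·1.8699] = 0.1917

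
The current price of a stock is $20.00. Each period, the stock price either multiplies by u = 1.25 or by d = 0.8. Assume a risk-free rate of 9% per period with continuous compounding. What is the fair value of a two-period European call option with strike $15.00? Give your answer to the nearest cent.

Risk-neutral probability p = (e^0.09 − 0.8)/(1.25 − 0.8) = 0.2942/0.4500 = 0.6537
Terminal stock prices: S_uu = 31.25, S_ud = 20, S_dd = 12.8
Terminal payoffs (S − K): max(16.25, 0) = 16.25, max(5, 0) = 5, max(-2.2, 0) = 0
Node u (S = 25): V_u = e^(−0.09)·[0.6537·16.2500 + 0.3463·5.0000] = 11.2910
Node d (S = 16): V_d = e^(−0.09)·[0.6537·5.0000 + 0.3463·0.0000] = 2.9873
Node 0 (S = 20): V_0 = e^(−0.09)·[0.6537·11.2910 + 0.3463·2.9873] = 7.6913

$7.69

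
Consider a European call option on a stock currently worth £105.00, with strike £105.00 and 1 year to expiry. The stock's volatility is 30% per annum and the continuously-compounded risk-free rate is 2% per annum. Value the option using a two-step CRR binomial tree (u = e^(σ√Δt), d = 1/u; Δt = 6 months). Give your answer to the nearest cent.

CRR parameters: u = e^(σ√Δt) = e^(0.3·√0.5) = 1.2363, d = 1/u = 0.8089
Per-period rate: rΔt = 0.02·0.5 = 0.01, so R = e^0.01 = 1.0101
Risk-neutral probability p = (e^0.01 − 0.8089)/(1.2363 − 0.8089) = 0.2012/0.4275 = 0.4707
Terminal stock prices: S_uu = 160.5, S_ud = 105, S_dd = 68.7
Terminal payoffs (S − K): max(55.49, 0) = 55.49, max(0, 0) = 0, max(-36.3, 0) = 0
Node u (S = 129.8): V_u = e^(−0.01)·[0.4707·55.4888 + 0.5293·0.0000] = 25.8574
Node d (S = 84.93): V_d = e^(−0.01)·[0.4707·0.0000 + 0.5293·0.0000] = 0.0000
Node 0 (S = 105): V_0 = e^(−0.01)·[0.4707·25.8574 + 0.5293·0.0000] = 12.0494

£12.05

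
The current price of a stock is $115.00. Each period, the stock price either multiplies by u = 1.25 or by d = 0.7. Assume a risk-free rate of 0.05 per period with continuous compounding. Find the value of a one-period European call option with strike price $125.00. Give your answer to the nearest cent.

Risk-neutral probability p = (e^0.05 − 0.7)/(1.25 − 0.7) = 0.3513/0.5500 = 0.6387
Terminal stock prices: S_u = 143.8, S_d = 80.5
Terminal payoffs (S − K): max(18.75, 0) = 18.75, max(-44.5, 0) = 0
Node 0 (S = 115): V_0 = e^(−0.05)·[0.6387·18.7500 + 0.3613·0.0000] = 11.3911

$11.39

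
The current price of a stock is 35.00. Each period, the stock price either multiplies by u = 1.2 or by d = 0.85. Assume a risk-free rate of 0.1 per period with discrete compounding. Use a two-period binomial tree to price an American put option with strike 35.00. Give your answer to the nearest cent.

Risk-neutral probability p = (1 + 0.1 − 0.85)/(1.2 − 0.85) = 0.2500/0.3500 = 0.7143
Terminal stock prices: S_uu = 50.4, S_ud = 35.7, S_dd = 25.29
Terminal payoffs (K − S): max(-15.4, 0) = 0, max(-0.7, 0) = 0, max(9.713, 0) = 9.713
Node u (S = 42): continuation = 1/1.1·[0.7143·0.0000 + 0.2857·0.0000] = 0.0000; exercise value = 0.0000 ≤ continuation, so V_u = 0.0000
Node d (S = 29.75): continuation = 1/1.1·[0.7143·0.0000 + 0.2857·9.7125] = 2.5227; exercise value = 5.2500 > continuation, so V_d = 5.2500 (exercise)
Node 0 (S = 35): continuation = 1/1.1·[0.7143·0.0000 + 0.2857·5.2500] = 1.3636; exercise value = 0.0000 ≤ continuation, so V_0 = 1.3636

1.36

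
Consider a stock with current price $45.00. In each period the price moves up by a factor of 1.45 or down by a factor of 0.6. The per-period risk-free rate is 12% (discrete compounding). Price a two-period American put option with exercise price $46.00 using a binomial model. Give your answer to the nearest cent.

$7.88

Risk-neutral probability p = (1 + 0.12 − 0.6)/(1.45 − 0.6) = 0.5200/0.8500 = 0.6118
Terminal stock prices: S_uu = 94.61, S_ud = 39.15, S_dd = 16.2
Terminal payoffs (K − S): max(-48.61, 0) = 0, max(6.85, 0) = 6.85, max(29.8, 0) = 29.8
Node u (S = 65.25): continuation = 1/1.12·[0.6118·0.0000 + 0.3882·6.8500] = 2.3745; exercise value = 0.0000 ≤ continuation, so V_u = 2.3745
Node d (S = 27): continuation = 1/1.12·[0.6118·6.8500 + 0.3882·29.8000] = 14.0714; exercise value = 19.0000 > continuation, so V_d = 19.0000 (exercise)
Node 0 (S = 45): continuation = 1/1.12·[0.6118·2.3745 + 0.3882·19.0000] = 7.8831; exercise value = 1.0000 ≤ continuation, so V_0 = 7.8831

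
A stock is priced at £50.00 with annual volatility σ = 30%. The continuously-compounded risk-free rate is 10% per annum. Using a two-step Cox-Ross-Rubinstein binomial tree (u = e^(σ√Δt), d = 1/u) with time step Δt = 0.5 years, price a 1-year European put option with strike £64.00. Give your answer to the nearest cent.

£11.52

CRR parameters: u = e^(σ√Δt) = e^(0.3·√0.5) = 1.2363, d = 1/u = 0.8089
Per-period rate: rΔt = 0.1·0.5 = 0.05, so R = e^0.05 = 1.0513
Risk-neutral probability p = (e^0.05 − 0.8089)/(1.2363 − 0.8089) = 0.2424/0.4275 = 0.5671
Terminal stock prices: S_uu = 76.42, S_ud = 50, S_dd = 32.71
Terminal payoffs (K − S): max(-12.42, 0) = 0, max(14, 0) = 14, max(31.29, 0) = 31.29
Node u (S = 61.82): V_u = e^(−0.05)·[0.5671·0.0000 + 0.4329·14.0000] = 5.7649
Node d (S = 40.44): V_d = e^(−0.05)·[0.5671·14.0000 + 0.4329·31.2874] = 20.4358
Node 0 (S = 50): V_0 = e^(−0.05)·[0.5671·5.7649 + 0.4329·20.4358] = 11.5249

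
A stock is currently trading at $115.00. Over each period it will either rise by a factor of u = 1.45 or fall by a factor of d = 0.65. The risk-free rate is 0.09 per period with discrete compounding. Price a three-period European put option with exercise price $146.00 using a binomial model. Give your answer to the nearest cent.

Risk-neutral probability p = (1 + 0.09 − 0.65)/(1.45 − 0.65) = 0.4400/0.8000 = 0.5500
Terminal stock prices: S_uuu = 350.6, S_uud = 157.2, S_udd = 70.45, S_ddd = 31.58
Terminal payoffs (K − S): max(-204.6, 0) = 0, max(-11.16, 0) = 0, max(75.55, 0) = 75.55, max(114.4, 0) = 114.4
Node uu (S = 241.8): V_uu = 1/1.09·[0.5500·0.0000 + 0.4500·0.0000] = 0.0000
Node ud (S = 108.4): V_ud = 1/1.09·[0.5500·0.0000 + 0.4500·75.5481] = 31.1896
Node dd (S = 48.59): V_dd = 1/1.09·[0.5500·75.5481 + 0.4500·114.4181] = 85.3575
Node u (S = 166.8): V_u = 1/1.09·[0.5500·0.0000 + 0.4500·31.1896] = 12.8764
Node d (S = 74.75): V_d = 1/1.09·[0.5500·31.1896 + 0.4500·85.3575] = 50.9772
Node 0 (S = 115): V_0 = 1/1.09·[0.5500·12.8764 + 0.4500·50.9772] = 27.5429

$27.54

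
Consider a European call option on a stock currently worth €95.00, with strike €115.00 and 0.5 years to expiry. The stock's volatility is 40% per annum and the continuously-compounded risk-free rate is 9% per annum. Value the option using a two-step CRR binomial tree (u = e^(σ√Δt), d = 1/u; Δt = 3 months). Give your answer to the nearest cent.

€6.56

CRR parameters: u = e^(σ√Δt) = e^(0.4·√0.25) = 1.2214, d = 1/u = 0.8187
Per-period rate: rΔt = 0.09·0.25 = 0.0225, so R = e^0.0225 = 1.0228
Risk-neutral probability p = (e^0.0225 − 0.8187)/(1.2214 − 0.8187) = 0.2040/0.4027 = 0.5067
Terminal stock prices: S_uu = 141.7, S_ud = 95, S_dd = 63.68
Terminal payoffs (S − K): max(26.72, 0) = 26.72, max(-20, 0) = 0, max(-51.32, 0) = 0
Node u (S = 116): V_u = e^(−0.0225)·[0.5067·26.7233 + 0.4933·0.0000] = 13.2388
Node d (S = 77.78): V_d = e^(−0.0225)·[0.5067·0.0000 + 0.4933·0.0000] = 0.0000
Node 0 (S = 95): V_0 = e^(−0.0225)·[0.5067·13.2388 + 0.4933·0.0000] = 6.5586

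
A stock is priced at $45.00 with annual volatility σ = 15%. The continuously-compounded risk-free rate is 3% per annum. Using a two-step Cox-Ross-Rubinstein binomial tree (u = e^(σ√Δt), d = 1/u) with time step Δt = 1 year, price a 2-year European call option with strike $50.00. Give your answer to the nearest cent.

CRR parameters: u = e^(σ√Δt) = e^(0.15·√1) = 1.1618, d = 1/u = 0.8607
Per-period rate: rΔt = 0.03·1 = 0.03, so R = e^0.03 = 1.0305
Risk-neutral probability p = (e^0.03 − 0.8607)/(1.1618 − 0.8607) = 0.1697/0.3011 = 0.5637
Terminal stock prices: S_uu = 60.74, S_ud = 45, S_dd = 33.34
Terminal payoffs (S − K): max(10.74, 0) = 10.74, max(-5, 0) = 0, max(-16.66, 0) = 0
Node u (S = 52.28): V_u = e^(−0.03)·[0.5637·10.7436 + 0.4363·0.0000] = 5.8773
Node d (S = 38.73): V_d = e^(−0.03)·[0.5637·0.0000 + 0.4363·0.0000] = 0.0000
Node 0 (S = 45): V_0 = e^(−0.03)·[0.5637·5.8773 + 0.4363·0.0000] = 3.2151

$3.22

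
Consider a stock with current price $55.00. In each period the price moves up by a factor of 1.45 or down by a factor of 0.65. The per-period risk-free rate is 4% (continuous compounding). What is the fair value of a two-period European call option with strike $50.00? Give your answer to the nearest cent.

$15.31

Risk-neutral probability p = (e^0.04 − 0.65)/(1.45 − 0.65) = 0.3908/0.8000 = 0.4885
Terminal stock prices: S_uu = 115.6, S_ud = 51.84, S_dd = 23.24
Terminal payoffs (S − K): max(65.64, 0) = 65.64, max(1.837, 0) = 1.837, max(-26.76, 0) = 0
Node u (S = 79.75): V_u = e^(−0.04)·[0.4885·65.6375 + 0.5115·1.8375] = 31.7105
Node d (S = 35.75): V_d = e^(−0.04)·[0.4885·1.8375 + 0.5115·0.0000] = 0.8624
Node 0 (S = 55): V_0 = e^(−0.04)·[0.4885·31.7105 + 0.5115·0.8624] = 15.3074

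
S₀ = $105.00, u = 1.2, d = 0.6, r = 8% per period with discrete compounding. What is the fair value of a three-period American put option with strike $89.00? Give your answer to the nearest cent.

Risk-neutral probability p = (1 + 0.08 − 0.6)/(1.2 − 0.6) = 0.4800/0.6000 = 0.8000
Terminal stock prices: S_uuu = 181.4, S_uud = 90.72, S_udd = 45.36, S_ddd = 22.68
Terminal payoffs (K − S): max(-92.44, 0) = 0, max(-1.72, 0) = 0, max(43.64, 0) = 43.64, max(66.32, 0) = 66.32
Node uu (S = 151.2): continuation = 1/1.08·[0.8000·0.0000 + 0.2000·0.0000] = 0.0000; exercise value = 0.0000 ≤ continuation, so V_uu = 0.0000
Node ud (S = 75.6): continuation = 1/1.08·[0.8000·0.0000 + 0.2000·43.6400] = 8.0815; exercise value = 13.4000 > continuation, so V_ud = 13.4000 (exercise)
Node dd (S = 37.8): continuation = 1/1.08·[0.8000·43.6400 + 0.2000·66.3200] = 44.6074; exercise value = 51.2000 > continuation, so V_dd = 51.2000 (exercise)
Node u (S = 126): continuation = 1/1.08·[0.8000·0.0000 + 0.2000·13.4000] = 2.4815; exercise value = 0.0000 ≤ continuation, so V_u = 2.4815
Node d (S = 63): continuation = 1/1.08·[0.8000·13.4000 + 0.2000·51.2000] = 19.4074; exercise value = 26.0000 > continuation, so V_d = 26.0000 (exercise)
Node 0 (S = 105): continuation = 1/1.08·[0.8000·2.4815 + 0.2000·26.0000] = 6.6529; exercise value = 0.0000 ≤ continuation, so V_0 = 6.6529

$6.65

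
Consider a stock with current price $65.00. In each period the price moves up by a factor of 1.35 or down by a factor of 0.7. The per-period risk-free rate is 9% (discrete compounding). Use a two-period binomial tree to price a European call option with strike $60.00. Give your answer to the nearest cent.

Risk-neutral probability p = (1 + 0.09 − 0.7)/(1.35 − 0.7) = 0.3900/0.6500 = 0.6000
Terminal stock prices: S_uu = 118.5, S_ud = 61.42, S_dd = 31.85
Terminal payoffs (S − K): max(58.46, 0) = 58.46, max(1.425, 0) = 1.425, max(-28.15, 0) = 0
Node u (S = 87.75): V_u = 1/1.09·[0.6000·58.4625 + 0.4000·1.4250] = 32.7041
Node d (S = 45.5): V_d = 1/1.09·[0.6000·1.4250 + 0.4000·0.0000] = 0.7844
Node 0 (S = 65): V_0 = 1/1.09·[0.6000·32.7041 + 0.4000·0.7844] = 18.2901

$18.29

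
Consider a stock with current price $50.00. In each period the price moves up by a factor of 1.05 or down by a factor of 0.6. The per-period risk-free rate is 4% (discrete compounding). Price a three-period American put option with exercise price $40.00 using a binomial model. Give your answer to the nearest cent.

Risk-neutral probability p = (1 + 0.04 − 0.6)/(1.05 − 0.6) = 0.4400/0.4500 = 0.9778
Terminal stock prices: S_uuu = 57.88, S_uud = 33.07, S_udd = 18.9, S_ddd = 10.8
Terminal payoffs (K − S): max(-17.88, 0) = 0, max(6.925, 0) = 6.925, max(21.1, 0) = 21.1, max(29.2, 0) = 29.2
Node uu (S = 55.12): continuation = 1/1.04·[0.9778·0.0000 + 0.0222·6.9250] = 0.1480; exercise value = 0.0000 ≤ continuation, so V_uu = 0.1480
Node ud (S = 31.5): continuation = 1/1.04·[0.9778·6.9250 + 0.0222·21.1000] = 6.9615; exercise value = 8.5000 > continuation, so V_ud = 8.5000 (exercise)
Node dd (S = 18): continuation = 1/1.04·[0.9778·21.1000 + 0.0222·29.2000] = 20.4615; exercise value = 22.0000 > continuation, so V_dd = 22.0000 (exercise)
Node u (S = 52.5): continuation = 1/1.04·[0.9778·0.1480 + 0.0222·8.5000] = 0.3207; exercise value = 0.0000 ≤ continuation, so V_u = 0.3207
Node d (S = 30): continuation = 1/1.04·[0.9778·8.5000 + 0.0222·22.0000] = 8.4615; exercise value = 10.0000 > continuation, so V_d = 10.0000 (exercise)
Node 0 (S = 50): continuation = 1/1.04·[0.9778·0.3207 + 0.0222·10.0000] = 0.5152; exercise value = 0.0000 ≤ continuation, so V_0 = 0.5152

$0.52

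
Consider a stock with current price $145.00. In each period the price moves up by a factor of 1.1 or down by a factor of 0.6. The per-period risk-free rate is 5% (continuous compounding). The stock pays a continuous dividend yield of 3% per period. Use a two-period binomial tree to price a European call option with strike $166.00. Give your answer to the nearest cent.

$6.04

Per-period risk-free factor R = e^0.05 = 1.0513; dividend-adjusted growth = e^(0.05−0.03) = 1.0202.
Risk-neutral probability p = (1.0202 − 0.6)/(1.1 − 0.6) = 0.4202/0.5000 = 0.8404
Terminal stock prices: S_uu = 175.5, S_ud = 95.7, S_dd = 52.2
Terminal payoffs (S − K): max(9.45, 0) = 9.45, max(-70.3, 0) = 0, max(-113.8, 0) = 0
Node u (S = 159.5): V_u = e^(−0.05)·[0.8404·9.4500 + 0.1596·0.0000] = 7.5545
Node d (S = 87): V_d = e^(−0.05)·[0.8404·0.0000 + 0.1596·0.0000] = 0.0000
Node 0 (S = 145): V_0 = e^(−0.05)·[0.8404·7.5545 + 0.1596·0.0000] = 6.0392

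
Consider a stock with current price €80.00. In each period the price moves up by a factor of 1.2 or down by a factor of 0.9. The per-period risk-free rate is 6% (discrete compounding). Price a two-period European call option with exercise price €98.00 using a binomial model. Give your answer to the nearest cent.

Risk-neutral probability p = (1 + 0.06 − 0.9)/(1.2 − 0.9) = 0.1600/0.3000 = 0.5333
Terminal stock prices: S_uu = 115.2, S_ud = 86.4, S_dd = 64.8
Terminal payoffs (S − K): max(17.2, 0) = 17.2, max(-11.6, 0) = 0, max(-33.2, 0) = 0
Node u (S = 96): V_u = 1/1.06·[0.5333·17.2000 + 0.4667·0.0000] = 8.6541
Node d (S = 72): V_d = 1/1.06·[0.5333·0.0000 + 0.4667·0.0000] = 0.0000
Node 0 (S = 80): V_0 = 1/1.06·[0.5333·8.6541 + 0.4667·0.0000] = 4.3543

€4.35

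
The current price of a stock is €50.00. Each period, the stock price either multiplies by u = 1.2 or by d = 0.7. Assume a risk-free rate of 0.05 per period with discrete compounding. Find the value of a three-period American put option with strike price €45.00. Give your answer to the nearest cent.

Risk-neutral probability p = (1 + 0.05 − 0.7)/(1.2 − 0.7) = 0.3500/0.5000 = 0.7000
Terminal stock prices: S_uuu = 86.4, S_uud = 50.4, S_udd = 29.4, S_ddd = 17.15
Terminal payoffs (K − S): max(-41.4, 0) = 0, max(-5.4, 0) = 0, max(15.6, 0) = 15.6, max(27.85, 0) = 27.85
Node uu (S = 72): continuation = 1/1.05·[0.7000·0.0000 + 0.3000·0.0000] = 0.0000; exercise value = 0.0000 ≤ continuation, so V_uu = 0.0000
Node ud (S = 42): continuation = 1/1.05·[0.7000·0.0000 + 0.3000·15.6000] = 4.4571; exercise value = 3.0000 ≤ continuation, so V_ud = 4.4571
Node dd (S = 24.5): continuation = 1/1.05·[0.7000·15.6000 + 0.3000·27.8500] = 18.3571; exercise value = 20.5000 > continuation, so V_dd = 20.5000 (exercise)
Node u (S = 60): continuation = 1/1.05·[0.7000·0.0000 + 0.3000·4.4571] = 1.2735; exercise value = 0.0000 ≤ continuation, so V_u = 1.2735
Node d (S = 35): continuation = 1/1.05·[0.7000·4.4571 + 0.3000·20.5000] = 8.8286; exercise value = 10.0000 > continuation, so V_d = 10.0000 (exercise)
Node 0 (S = 50): continuation = 1/1.05·[0.7000·1.2735 + 0.3000·10.0000] = 3.7061; exercise value = 0.0000 ≤ continuation, so V_0 = 3.7061

€3.71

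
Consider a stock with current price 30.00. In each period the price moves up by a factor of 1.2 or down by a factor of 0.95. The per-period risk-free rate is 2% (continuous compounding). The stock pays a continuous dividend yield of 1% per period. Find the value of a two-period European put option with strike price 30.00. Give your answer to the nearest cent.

1.62

Per-period risk-free factor R = e^0.02 = 1.0202; dividend-adjusted growth = e^(0.02−0.01) = 1.0101.
Risk-neutral probability p = (1.0101 − 0.95)/(1.2 − 0.95) = 0.0601/0.2500 = 0.2402
Terminal stock prices: S_uu = 43.2, S_ud = 34.2, S_dd = 27.07
Terminal payoffs (K − S): max(-13.2, 0) = 0, max(-4.2, 0) = 0, max(2.925, 0) = 2.925
Node u (S = 36): V_u = e^(−0.02)·[0.2402·0.0000 + 0.7598·0.0000] = 0.0000
Node d (S = 28.5): V_d = e^(−0.02)·[0.2402·0.0000 + 0.7598·2.9250] = 2.1784
Node 0 (S = 30): V_0 = e^(−0.02)·[0.2402·0.0000 + 0.7598·2.1784] = 1.6224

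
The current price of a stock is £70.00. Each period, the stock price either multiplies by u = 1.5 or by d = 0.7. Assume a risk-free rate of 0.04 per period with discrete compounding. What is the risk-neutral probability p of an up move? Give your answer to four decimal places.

p = 0.4250

Risk-neutral probability p = (1 + 0.04 − 0.7)/(1.5 − 0.7) = 0.3400/0.8000 = 0.4250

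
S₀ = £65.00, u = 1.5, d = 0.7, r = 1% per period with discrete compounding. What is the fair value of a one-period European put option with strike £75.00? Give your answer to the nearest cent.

Risk-neutral probability p = (1 + 0.01 − 0.7)/(1.5 − 0.7) = 0.3100/0.8000 = 0.3875
Terminal stock prices: S_u = 97.5, S_d = 45.5
Terminal payoffs (K − S): max(-22.5, 0) = 0, max(29.5, 0) = 29.5
Node 0 (S = 65): V_0 = 1/1.01·[0.3875·0.0000 + 0.6125·29.5000] = 17.8899

£17.89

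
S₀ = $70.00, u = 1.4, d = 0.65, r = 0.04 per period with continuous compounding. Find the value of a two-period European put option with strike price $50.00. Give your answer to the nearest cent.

$4.32

Risk-neutral probability p = (e^0.04 − 0.65)/(1.4 − 0.65) = 0.3908/0.7500 = 0.5211
Terminal stock prices: S_uu = 137.2, S_ud = 63.7, S_dd = 29.58
Terminal payoffs (K − S): max(-87.2, 0) = 0, max(-13.7, 0) = 0, max(20.42, 0) = 20.42
Node u (S = 98): V_u = e^(−0.04)·[0.5211·0.0000 + 0.4789·0.0000] = 0.0000
Node d (S = 45.5): V_d = e^(−0.04)·[0.5211·0.0000 + 0.4789·20.4250] = 9.3984
Node 0 (S = 70): V_0 = e^(−0.04)·[0.5211·0.0000 + 0.4789·9.3984] = 4.3246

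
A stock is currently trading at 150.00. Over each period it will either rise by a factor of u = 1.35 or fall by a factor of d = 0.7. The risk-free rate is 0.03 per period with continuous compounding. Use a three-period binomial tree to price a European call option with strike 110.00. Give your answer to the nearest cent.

59.46

Risk-neutral probability p = (e^0.03 − 0.7)/(1.35 − 0.7) = 0.3305/0.6500 = 0.5084
Terminal stock prices: S_uuu = 369.1, S_uud = 191.4, S_udd = 99.22, S_ddd = 51.45
Terminal payoffs (S − K): max(259.1, 0) = 259.1, max(81.36, 0) = 81.36, max(-10.78, 0) = 0, max(-58.55, 0) = 0
Node uu (S = 273.4): V_uu = e^(−0.03)·[0.5084·259.0563 + 0.4916·81.3625] = 166.6260
Node ud (S = 141.8): V_ud = e^(−0.03)·[0.5084·81.3625 + 0.4916·0.0000] = 40.1415
Node dd (S = 73.5): V_dd = e^(−0.03)·[0.5084·0.0000 + 0.4916·0.0000] = 0.0000
Node u (S = 202.5): V_u = e^(−0.03)·[0.5084·166.6260 + 0.4916·40.1415] = 101.3583
Node d (S = 105): V_d = e^(−0.03)·[0.5084·40.1415 + 0.4916·0.0000] = 19.8045
Node 0 (S = 150): V_0 = e^(−0.03)·[0.5084·101.3583 + 0.4916·19.8045] = 59.4551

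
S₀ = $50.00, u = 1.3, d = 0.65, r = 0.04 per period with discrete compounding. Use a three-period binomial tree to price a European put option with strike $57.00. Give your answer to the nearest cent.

Risk-neutral probability p = (1 + 0.04 − 0.65)/(1.3 − 0.65) = 0.3900/0.6500 = 0.6000
Terminal stock prices: S_uuu = 109.9, S_uud = 54.93, S_udd = 27.46, S_ddd = 13.73
Terminal payoffs (K − S): max(-52.85, 0) = 0, max(2.075, 0) = 2.075, max(29.54, 0) = 29.54, max(43.27, 0) = 43.27
Node uu (S = 84.5): V_uu = 1/1.04·[0.6000·0.0000 + 0.4000·2.0750] = 0.7981
Node ud (S = 42.25): V_ud = 1/1.04·[0.6000·2.0750 + 0.4000·29.5375] = 12.5577
Node dd (S = 21.13): V_dd = 1/1.04·[0.6000·29.5375 + 0.4000·43.2687] = 33.6827
Node u (S = 65): V_u = 1/1.04·[0.6000·0.7981 + 0.4000·12.5577] = 5.2903
Node d (S = 32.5): V_d = 1/1.04·[0.6000·12.5577 + 0.4000·33.6827] = 20.1997
Node 0 (S = 50): V_0 = 1/1.04·[0.6000·5.2903 + 0.4000·20.1997] = 10.8212

$10.82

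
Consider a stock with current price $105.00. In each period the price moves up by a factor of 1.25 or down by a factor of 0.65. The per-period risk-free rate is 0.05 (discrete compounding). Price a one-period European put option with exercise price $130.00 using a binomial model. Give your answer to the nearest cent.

Risk-neutral probability p = (1 + 0.05 − 0.65)/(1.25 − 0.65) = 0.4000/0.6000 = 0.6667
Terminal stock prices: S_u = 131.2, S_d = 68.25
Terminal payoffs (K − S): max(-1.25, 0) = 0, max(61.75, 0) = 61.75
Node 0 (S = 105): V_0 = 1/1.05·[0.6667·0.0000 + 0.3333·61.7500] = 19.6032

$19.60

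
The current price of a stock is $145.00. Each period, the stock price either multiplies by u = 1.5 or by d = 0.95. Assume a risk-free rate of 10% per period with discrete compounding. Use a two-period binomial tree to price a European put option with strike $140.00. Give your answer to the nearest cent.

$3.99

Risk-neutral probability p = (1 + 0.1 − 0.95)/(1.5 − 0.95) = 0.1500/0.5500 = 0.2727
Terminal stock prices: S_uu = 326.2, S_ud = 206.6, S_dd = 130.9
Terminal payoffs (K − S): max(-186.2, 0) = 0, max(-66.62, 0) = 0, max(9.138, 0) = 9.138
Node u (S = 217.5): V_u = 1/1.1·[0.2727·0.0000 + 0.7273·0.0000] = 0.0000
Node d (S = 137.8): V_d = 1/1.1·[0.2727·0.0000 + 0.7273·9.1375] = 6.0413
Node 0 (S = 145): V_0 = 1/1.1·[0.2727·0.0000 + 0.7273·6.0413] = 3.9943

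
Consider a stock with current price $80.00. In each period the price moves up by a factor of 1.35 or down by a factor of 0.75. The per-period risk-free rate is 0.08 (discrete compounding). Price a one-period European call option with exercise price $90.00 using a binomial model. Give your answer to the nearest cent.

Risk-neutral probability p = (1 + 0.08 − 0.75)/(1.35 − 0.75) = 0.3300/0.6000 = 0.5500
Terminal stock prices: S_u = 108, S_d = 60
Terminal payoffs (S − K): max(18, 0) = 18, max(-30, 0) = 0
Node 0 (S = 80): V_0 = 1/1.08·[0.5500·18.0000 + 0.4500·0.0000] = 9.1667

$9.17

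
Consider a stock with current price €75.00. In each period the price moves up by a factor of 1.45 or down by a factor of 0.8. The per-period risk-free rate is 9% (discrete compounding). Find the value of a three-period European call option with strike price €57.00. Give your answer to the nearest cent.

Risk-neutral probability p = (1 + 0.09 − 0.8)/(1.45 − 0.8) = 0.2900/0.6500 = 0.4462
Terminal stock prices: S_uuu = 228.6, S_uud = 126.2, S_udd = 69.6, S_ddd = 38.4
Terminal payoffs (S − K): max(171.6, 0) = 171.6, max(69.15, 0) = 69.15, max(12.6, 0) = 12.6, max(-18.6, 0) = 0
Node uu (S = 157.7): V_uu = 1/1.09·[0.4462·171.6469 + 0.5538·69.1500] = 105.3939
Node ud (S = 87): V_ud = 1/1.09·[0.4462·69.1500 + 0.5538·12.6000] = 34.7064
Node dd (S = 48): V_dd = 1/1.09·[0.4462·12.6000 + 0.5538·0.0000] = 5.1574
Node u (S = 108.8): V_u = 1/1.09·[0.4462·105.3939 + 0.5538·34.7064] = 60.7742
Node d (S = 60): V_d = 1/1.09·[0.4462·34.7064 + 0.5538·5.1574] = 16.8264
Node 0 (S = 75): V_0 = 1/1.09·[0.4462·60.7742 + 0.5538·16.8264] = 33.4256

€33.43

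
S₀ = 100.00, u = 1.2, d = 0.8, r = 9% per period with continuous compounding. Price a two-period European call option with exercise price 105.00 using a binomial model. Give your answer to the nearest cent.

Risk-neutral probability p = (e^0.09 − 0.8)/(1.2 − 0.8) = 0.2942/0.4000 = 0.7354
Terminal stock prices: S_uu = 144, S_ud = 96, S_dd = 64
Terminal payoffs (S − K): max(39, 0) = 39, max(-9, 0) = 0, max(-41, 0) = 0
Node u (S = 120): V_u = e^(−0.09)·[0.7354·39.0000 + 0.2646·0.0000] = 26.2134
Node d (S = 80): V_d = e^(−0.09)·[0.7354·0.0000 + 0.2646·0.0000] = 0.0000
Node 0 (S = 100): V_0 = e^(−0.09)·[0.7354·26.2134 + 0.2646·0.0000] = 17.6190

17.62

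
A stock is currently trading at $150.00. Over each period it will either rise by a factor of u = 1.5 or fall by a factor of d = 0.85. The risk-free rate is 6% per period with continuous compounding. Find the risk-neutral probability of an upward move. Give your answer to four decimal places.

p = 0.3259

Risk-neutral probability p = (e^0.06 − 0.85)/(1.5 − 0.85) = 0.2118/0.6500 = 0.3259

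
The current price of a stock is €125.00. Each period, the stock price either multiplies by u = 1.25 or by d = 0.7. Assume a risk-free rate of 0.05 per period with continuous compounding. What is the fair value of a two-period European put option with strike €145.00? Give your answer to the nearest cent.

€24.77

Risk-neutral probability p = (e^0.05 − 0.7)/(1.25 − 0.7) = 0.3513/0.5500 = 0.6387
Terminal stock prices: S_uu = 195.3, S_ud = 109.4, S_dd = 61.25
Terminal payoffs (K − S): max(-50.31, 0) = 0, max(35.62, 0) = 35.62, max(83.75, 0) = 83.75
Node u (S = 156.2): V_u = e^(−0.05)·[0.6387·0.0000 + 0.3613·35.6250] = 12.2444
Node d (S = 87.5): V_d = e^(−0.05)·[0.6387·35.6250 + 0.3613·83.7500] = 50.4283
Node 0 (S = 125): V_0 = e^(−0.05)·[0.6387·12.2444 + 0.3613·50.4283] = 24.7712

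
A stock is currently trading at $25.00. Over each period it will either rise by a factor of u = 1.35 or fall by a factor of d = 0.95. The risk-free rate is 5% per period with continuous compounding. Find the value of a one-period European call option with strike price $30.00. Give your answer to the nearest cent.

Risk-neutral probability p = (e^0.05 − 0.95)/(1.35 − 0.95) = 0.1013/0.4000 = 0.2532
Terminal stock prices: S_u = 33.75, S_d = 23.75
Terminal payoffs (S − K): max(3.75, 0) = 3.75, max(-6.25, 0) = 0
Node 0 (S = 25): V_0 = e^(−0.05)·[0.2532·3.7500 + 0.7468·0.0000] = 0.9031

$0.90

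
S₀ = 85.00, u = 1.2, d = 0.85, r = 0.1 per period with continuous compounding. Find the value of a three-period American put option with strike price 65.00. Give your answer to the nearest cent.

0.22

Risk-neutral probability p = (e^0.1 − 0.85)/(1.2 − 0.85) = 0.2552/0.3500 = 0.7291
Terminal stock prices: S_uuu = 146.9, S_uud = 104, S_udd = 73.69, S_ddd = 52.2
Terminal payoffs (K − S): max(-81.88, 0) = 0, max(-39.04, 0) = 0, max(-8.695, 0) = 0, max(12.8, 0) = 12.8
Node uu (S = 122.4): continuation = e^(−0.1)·[0.7291·0.0000 + 0.2709·0.0000] = 0.0000; exercise value = 0.0000 ≤ continuation, so V_uu = 0.0000
Node ud (S = 86.7): continuation = e^(−0.1)·[0.7291·0.0000 + 0.2709·0.0000] = 0.0000; exercise value = 0.0000 ≤ continuation, so V_ud = 0.0000
Node dd (S = 61.41): continuation = e^(−0.1)·[0.7291·0.0000 + 0.2709·12.7994] = 3.1379; exercise value = 3.5875 > continuation, so V_dd = 3.5875 (exercise)
Node u (S = 102): continuation = e^(−0.1)·[0.7291·0.0000 + 0.2709·0.0000] = 0.0000; exercise value = 0.0000 ≤ continuation, so V_u = 0.0000
Node d (S = 72.25): continuation = e^(−0.1)·[0.7291·0.0000 + 0.2709·3.5875] = 0.8795; exercise value = 0.0000 ≤ continuation, so V_d = 0.8795
Node 0 (S = 85): continuation = e^(−0.1)·[0.7291·0.0000 + 0.2709·0.8795] = 0.2156; exercise value = 0.0000 ≤ continuation, so V_0 = 0.2156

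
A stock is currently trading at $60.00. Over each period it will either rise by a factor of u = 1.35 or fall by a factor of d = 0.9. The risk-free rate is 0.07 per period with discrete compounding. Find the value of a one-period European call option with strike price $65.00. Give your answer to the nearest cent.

$5.65

Risk-neutral probability p = (1 + 0.07 − 0.9)/(1.35 − 0.9) = 0.1700/0.4500 = 0.3778
Terminal stock prices: S_u = 81, S_d = 54
Terminal payoffs (S − K): max(16, 0) = 16, max(-11, 0) = 0
Node 0 (S = 60): V_0 = 1/1.07·[0.3778·16.0000 + 0.6222·0.0000] = 5.6490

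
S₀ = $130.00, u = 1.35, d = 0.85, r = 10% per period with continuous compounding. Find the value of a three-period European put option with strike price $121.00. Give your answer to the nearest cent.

Risk-neutral probability p = (e^0.1 − 0.85)/(1.35 − 0.85) = 0.2552/0.5000 = 0.5103
Terminal stock prices: S_uuu = 319.8, S_uud = 201.4, S_udd = 126.8, S_ddd = 79.84
Terminal payoffs (K − S): max(-198.8, 0) = 0, max(-80.39, 0) = 0, max(-5.799, 0) = 0, max(41.16, 0) = 41.16
Node uu (S = 236.9): V_uu = e^(−0.1)·[0.5103·0.0000 + 0.4897·0.0000] = 0.0000
Node ud (S = 149.2): V_ud = e^(−0.1)·[0.5103·0.0000 + 0.4897·0.0000] = 0.0000
Node dd (S = 93.92): V_dd = e^(−0.1)·[0.5103·0.0000 + 0.4897·41.1638] = 18.2381
Node u (S = 175.5): V_u = e^(−0.1)·[0.5103·0.0000 + 0.4897·0.0000] = 0.0000
Node d (S = 110.5): V_d = e^(−0.1)·[0.5103·0.0000 + 0.4897·18.2381] = 8.0806
Node 0 (S = 130): V_0 = e^(−0.1)·[0.5103·0.0000 + 0.4897·8.0806] = 3.5802

$3.58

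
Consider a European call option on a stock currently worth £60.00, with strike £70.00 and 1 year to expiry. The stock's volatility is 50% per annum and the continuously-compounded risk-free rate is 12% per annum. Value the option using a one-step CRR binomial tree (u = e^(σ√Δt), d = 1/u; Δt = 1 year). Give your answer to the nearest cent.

£12.82

CRR parameters: u = e^(σ√Δt) = e^(0.5·√1) = 1.6487, d = 1/u = 0.6065
Per-period rate: rΔt = 0.12·1 = 0.12, so R = e^0.12 = 1.1275
Risk-neutral probability p = (e^0.12 − 0.6065)/(1.6487 − 0.6065) = 0.5210/1.0422 = 0.4999
Terminal stock prices: S_u = 98.92, S_d = 36.39
Terminal payoffs (S − K): max(28.92, 0) = 28.92, max(-33.61, 0) = 0
Node 0 (S = 60): V_0 = e^(−0.12)·[0.4999·28.9233 + 0.5001·0.0000] = 12.8231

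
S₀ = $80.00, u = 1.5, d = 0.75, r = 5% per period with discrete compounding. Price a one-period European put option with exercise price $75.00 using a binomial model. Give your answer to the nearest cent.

Risk-neutral probability p = (1 + 0.05 − 0.75)/(1.5 − 0.75) = 0.3000/0.7500 = 0.4000
Terminal stock prices: S_u = 120, S_d = 60
Terminal payoffs (K − S): max(-45, 0) = 0, max(15, 0) = 15
Node 0 (S = 80): V_0 = 1/1.05·[0.4000·0.0000 + 0.6000·15.0000] = 8.5714

$8.57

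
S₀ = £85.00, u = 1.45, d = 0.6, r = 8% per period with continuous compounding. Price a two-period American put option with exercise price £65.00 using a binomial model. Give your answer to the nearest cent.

Risk-neutral probability p = (e^0.08 − 0.6)/(1.45 − 0.6) = 0.4833/0.8500 = 0.5686
Terminal stock prices: S_uu = 178.7, S_ud = 73.95, S_dd = 30.6
Terminal payoffs (K − S): max(-113.7, 0) = 0, max(-8.95, 0) = 0, max(34.4, 0) = 34.4
Node u (S = 123.2): continuation = e^(−0.08)·[0.5686·0.0000 + 0.4314·0.0000] = 0.0000; exercise value = 0.0000 ≤ continuation, so V_u = 0.0000
Node d (S = 51): continuation = e^(−0.08)·[0.5686·0.0000 + 0.4314·34.4000] = 13.7001; exercise value = 14.0000 > continuation, so V_d = 14.0000 (exercise)
Node 0 (S = 85): continuation = e^(−0.08)·[0.5686·0.0000 + 0.4314·14.0000] = 5.5756; exercise value = 0.0000 ≤ continuation, so V_0 = 5.5756

£5.58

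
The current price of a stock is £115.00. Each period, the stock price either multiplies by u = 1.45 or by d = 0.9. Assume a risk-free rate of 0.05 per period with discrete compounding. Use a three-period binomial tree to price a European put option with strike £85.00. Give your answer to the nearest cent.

Risk-neutral probability p = (1 + 0.05 − 0.9)/(1.45 − 0.9) = 0.1500/0.5500 = 0.2727
Terminal stock prices: S_uuu = 350.6, S_uud = 217.6, S_udd = 135.1, S_ddd = 83.84
Terminal payoffs (K − S): max(-265.6, 0) = 0, max(-132.6, 0) = 0, max(-50.07, 0) = 0, max(1.165, 0) = 1.165
Node uu (S = 241.8): V_uu = 1/1.05·[0.2727·0.0000 + 0.7273·0.0000] = 0.0000
Node ud (S = 150.1): V_ud = 1/1.05·[0.2727·0.0000 + 0.7273·0.0000] = 0.0000
Node dd (S = 93.15): V_dd = 1/1.05·[0.2727·0.0000 + 0.7273·1.1650] = 0.8069
Node u (S = 166.8): V_u = 1/1.05·[0.2727·0.0000 + 0.7273·0.0000] = 0.0000
Node d (S = 103.5): V_d = 1/1.05·[0.2727·0.0000 + 0.7273·0.8069] = 0.5589
Node 0 (S = 115): V_0 = 1/1.05·[0.2727·0.0000 + 0.7273·0.5589] = 0.3871

£0.39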